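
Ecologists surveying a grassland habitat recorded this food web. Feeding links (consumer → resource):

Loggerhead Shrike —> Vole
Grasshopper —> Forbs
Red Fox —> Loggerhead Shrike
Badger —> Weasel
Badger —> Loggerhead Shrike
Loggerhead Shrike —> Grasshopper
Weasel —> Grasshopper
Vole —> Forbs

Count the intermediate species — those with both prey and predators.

Intermediate species (has both prey and predators): Grasshopper, Vole, Loggerhead Shrike, Weasel.
Count: 4.

4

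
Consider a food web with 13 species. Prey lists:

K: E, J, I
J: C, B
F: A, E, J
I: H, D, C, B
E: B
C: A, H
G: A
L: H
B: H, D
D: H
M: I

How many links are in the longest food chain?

One longest chain: H → D → B → J → F.
It has 5 species and 4 links.

4 links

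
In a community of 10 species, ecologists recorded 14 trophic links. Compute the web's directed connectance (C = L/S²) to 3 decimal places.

C = 0.140

The web has S = 10 species and L = 14 feeding links.
C = L / S² = 14 / 100 = 0.1400 ≈ 0.140.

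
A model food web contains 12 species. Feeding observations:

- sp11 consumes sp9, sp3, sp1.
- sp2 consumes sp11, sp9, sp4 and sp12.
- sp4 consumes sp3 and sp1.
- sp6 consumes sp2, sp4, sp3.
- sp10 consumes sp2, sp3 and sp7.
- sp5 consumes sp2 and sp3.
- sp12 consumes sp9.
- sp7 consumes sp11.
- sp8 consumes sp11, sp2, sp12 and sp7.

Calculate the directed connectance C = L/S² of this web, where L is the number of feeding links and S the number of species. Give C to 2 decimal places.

C = 0.16

The web has S = 12 species and L = 23 feeding links.
C = L / S² = 23 / 144 = 0.1597 ≈ 0.16.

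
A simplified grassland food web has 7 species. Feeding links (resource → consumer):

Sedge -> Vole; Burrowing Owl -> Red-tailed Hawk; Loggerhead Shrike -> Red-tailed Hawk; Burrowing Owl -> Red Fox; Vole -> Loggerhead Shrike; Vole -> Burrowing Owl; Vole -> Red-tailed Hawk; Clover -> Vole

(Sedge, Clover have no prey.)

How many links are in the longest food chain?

3 links

One longest chain: Sedge → Vole → Burrowing Owl → Red Fox.
It has 4 species and 3 links.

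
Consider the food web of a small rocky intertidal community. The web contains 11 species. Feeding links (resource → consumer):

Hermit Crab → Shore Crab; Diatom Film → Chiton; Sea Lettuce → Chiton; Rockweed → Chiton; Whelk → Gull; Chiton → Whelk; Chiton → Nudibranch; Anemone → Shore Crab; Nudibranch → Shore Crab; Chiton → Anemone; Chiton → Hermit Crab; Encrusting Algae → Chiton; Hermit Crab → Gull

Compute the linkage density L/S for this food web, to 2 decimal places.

There are L = 13 links among S = 11 species.
L/S = 13/11 = 1.1818 ≈ 1.18.

L/S = 1.18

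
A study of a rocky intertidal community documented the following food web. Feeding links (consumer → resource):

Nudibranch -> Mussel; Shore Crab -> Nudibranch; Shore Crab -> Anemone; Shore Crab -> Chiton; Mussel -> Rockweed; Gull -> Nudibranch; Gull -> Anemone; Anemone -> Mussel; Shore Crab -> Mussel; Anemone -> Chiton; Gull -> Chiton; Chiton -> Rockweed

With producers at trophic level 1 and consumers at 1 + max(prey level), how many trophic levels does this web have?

4

Producers (level 1): Rockweed.
Rockweed → Mussel → Nudibranch → Gull gives Gull level 4.
No species has a prey at level 4, so no species reaches level 5.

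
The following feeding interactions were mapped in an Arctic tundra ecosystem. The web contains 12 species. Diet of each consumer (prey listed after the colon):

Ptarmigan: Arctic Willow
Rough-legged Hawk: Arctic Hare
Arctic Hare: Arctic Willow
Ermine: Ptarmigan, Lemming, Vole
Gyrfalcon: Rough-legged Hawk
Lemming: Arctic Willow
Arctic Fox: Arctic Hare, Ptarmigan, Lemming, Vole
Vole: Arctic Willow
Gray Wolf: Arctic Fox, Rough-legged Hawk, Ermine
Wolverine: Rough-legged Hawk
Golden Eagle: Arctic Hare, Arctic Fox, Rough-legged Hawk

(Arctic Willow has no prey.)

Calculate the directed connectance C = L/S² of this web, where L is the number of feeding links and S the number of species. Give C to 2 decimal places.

The web has S = 12 species and L = 20 feeding links.
C = L / S² = 20 / 144 = 0.1389 ≈ 0.14.

C = 0.14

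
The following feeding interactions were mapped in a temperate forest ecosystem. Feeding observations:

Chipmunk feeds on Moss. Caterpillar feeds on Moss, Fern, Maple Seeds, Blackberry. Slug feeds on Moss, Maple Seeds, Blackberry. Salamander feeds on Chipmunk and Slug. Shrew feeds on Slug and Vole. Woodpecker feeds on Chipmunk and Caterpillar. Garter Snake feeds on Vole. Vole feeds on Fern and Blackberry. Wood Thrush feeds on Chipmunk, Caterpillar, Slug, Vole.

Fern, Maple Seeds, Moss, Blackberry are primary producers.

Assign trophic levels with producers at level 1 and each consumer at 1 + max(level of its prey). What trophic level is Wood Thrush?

Trophic level 3

Moss is a producer → level 1.
Chipmunk eats Moss → level 2.
Wood Thrush eats Chipmunk (level 2); other prey at levels: Caterpillar 2, Slug 2, Vole 2 → level 3.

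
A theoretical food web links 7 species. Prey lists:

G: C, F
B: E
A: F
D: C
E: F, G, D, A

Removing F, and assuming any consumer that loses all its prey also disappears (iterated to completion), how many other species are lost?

Remove F.
Round 1: A (all prey gone) → extinct.
No further losses. Total secondary extinctions: 1.

1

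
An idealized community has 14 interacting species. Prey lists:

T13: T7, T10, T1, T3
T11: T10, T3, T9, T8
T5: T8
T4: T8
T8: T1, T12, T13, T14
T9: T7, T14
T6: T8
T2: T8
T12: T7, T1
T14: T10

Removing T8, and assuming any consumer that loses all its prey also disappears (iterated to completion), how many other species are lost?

4

Remove T8.
Round 1: T5 (all prey gone), T6 (all prey gone), T2 (all prey gone), T4 (all prey gone) → extinct.
No further losses. Total secondary extinctions: 4.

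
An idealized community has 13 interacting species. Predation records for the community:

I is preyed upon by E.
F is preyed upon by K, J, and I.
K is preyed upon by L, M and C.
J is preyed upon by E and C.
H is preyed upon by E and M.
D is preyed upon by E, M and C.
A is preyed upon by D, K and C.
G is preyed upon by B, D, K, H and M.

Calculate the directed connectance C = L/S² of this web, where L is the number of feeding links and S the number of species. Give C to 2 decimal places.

The web has S = 13 species and L = 22 feeding links.
C = L / S² = 22 / 169 = 0.1302 ≈ 0.13.

C = 0.13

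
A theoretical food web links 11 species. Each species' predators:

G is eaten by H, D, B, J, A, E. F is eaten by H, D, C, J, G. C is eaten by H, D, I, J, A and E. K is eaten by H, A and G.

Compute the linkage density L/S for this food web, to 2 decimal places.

L/S = 1.82

There are L = 20 links among S = 11 species.
L/S = 20/11 = 1.8182 ≈ 1.82.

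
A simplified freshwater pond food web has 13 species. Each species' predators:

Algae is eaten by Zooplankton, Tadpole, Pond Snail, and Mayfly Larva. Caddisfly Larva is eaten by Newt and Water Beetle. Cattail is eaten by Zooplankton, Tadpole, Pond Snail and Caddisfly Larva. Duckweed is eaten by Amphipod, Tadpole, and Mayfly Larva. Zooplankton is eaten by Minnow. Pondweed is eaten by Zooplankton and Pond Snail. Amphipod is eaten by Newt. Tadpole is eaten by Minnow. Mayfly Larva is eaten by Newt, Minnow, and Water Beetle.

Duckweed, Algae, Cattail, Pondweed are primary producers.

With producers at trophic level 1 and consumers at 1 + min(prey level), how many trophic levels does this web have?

3

Producers (level 1): Duckweed, Algae, Cattail, Pondweed.
Following each consumer down to its lowest-level prey: Duckweed → Tadpole → Minnow (levels 1 through 3).
All prey of Minnow (Tadpole 2, Zooplankton 2, Mayfly Larva 2) are at level 2 or above, so Minnow is at level 1 + 2 = 3.
Every consumer has at least one prey at level 2 or below, so none exceeds level 3.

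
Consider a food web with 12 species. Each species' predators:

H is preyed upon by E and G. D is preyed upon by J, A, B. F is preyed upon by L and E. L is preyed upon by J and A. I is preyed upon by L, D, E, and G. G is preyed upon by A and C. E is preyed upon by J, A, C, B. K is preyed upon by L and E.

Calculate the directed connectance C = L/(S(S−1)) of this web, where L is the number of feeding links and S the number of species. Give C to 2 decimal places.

The web has S = 12 species and L = 21 feeding links.
C = L / (S(S−1)) = 21 / 132 = 0.1591 ≈ 0.16.

C = 0.16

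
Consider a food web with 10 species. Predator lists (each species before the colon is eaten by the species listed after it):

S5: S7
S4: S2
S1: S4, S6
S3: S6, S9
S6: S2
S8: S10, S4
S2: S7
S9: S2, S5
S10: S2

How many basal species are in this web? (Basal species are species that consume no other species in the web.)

Basal species (no prey listed): S8, S3, S1.
Count: 3.

3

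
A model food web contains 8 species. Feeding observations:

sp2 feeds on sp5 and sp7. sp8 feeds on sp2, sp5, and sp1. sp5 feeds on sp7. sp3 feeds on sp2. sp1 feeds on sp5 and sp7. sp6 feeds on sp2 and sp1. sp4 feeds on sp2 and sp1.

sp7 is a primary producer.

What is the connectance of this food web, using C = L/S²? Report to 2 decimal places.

C = 0.20

The web has S = 8 species and L = 13 feeding links.
C = L / S² = 13 / 64 = 0.2031 ≈ 0.20.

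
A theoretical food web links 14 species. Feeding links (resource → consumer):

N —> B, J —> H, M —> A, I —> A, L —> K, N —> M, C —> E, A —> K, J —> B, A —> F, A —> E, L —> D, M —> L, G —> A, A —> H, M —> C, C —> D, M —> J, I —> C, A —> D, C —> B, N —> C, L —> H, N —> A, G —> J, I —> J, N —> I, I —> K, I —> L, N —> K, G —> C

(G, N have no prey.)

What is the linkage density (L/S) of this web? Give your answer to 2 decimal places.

L/S = 2.21

There are L = 31 links among S = 14 species.
L/S = 31/14 = 2.2143 ≈ 2.21.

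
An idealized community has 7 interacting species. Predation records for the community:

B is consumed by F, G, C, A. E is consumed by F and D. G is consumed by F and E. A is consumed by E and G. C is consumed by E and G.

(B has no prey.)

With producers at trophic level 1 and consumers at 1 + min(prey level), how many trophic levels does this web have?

4

Producers (level 1): B.
Following each consumer down to its lowest-level prey: B → C → E → D (levels 1 through 4).
All prey of D (E 3) are at level 3 or above, so D is at level 1 + 3 = 4.
Every consumer has at least one prey at level 3 or below, so none exceeds level 4.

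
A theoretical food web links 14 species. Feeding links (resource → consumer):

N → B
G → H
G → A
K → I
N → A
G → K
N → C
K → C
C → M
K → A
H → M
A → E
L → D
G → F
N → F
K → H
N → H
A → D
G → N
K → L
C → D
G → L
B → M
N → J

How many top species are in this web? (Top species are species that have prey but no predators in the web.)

Top species (has prey, but nothing eats it): F, J, I, M, D, E.
Count: 6.

6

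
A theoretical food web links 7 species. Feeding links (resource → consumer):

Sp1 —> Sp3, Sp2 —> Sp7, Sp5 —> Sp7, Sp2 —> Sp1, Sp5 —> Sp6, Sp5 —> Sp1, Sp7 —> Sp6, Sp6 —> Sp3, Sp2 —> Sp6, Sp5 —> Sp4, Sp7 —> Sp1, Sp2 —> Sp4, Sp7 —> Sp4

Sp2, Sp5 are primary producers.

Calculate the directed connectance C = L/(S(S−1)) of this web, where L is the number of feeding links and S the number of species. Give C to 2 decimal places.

The web has S = 7 species and L = 13 feeding links.
C = L / (S(S−1)) = 13 / 42 = 0.3095 ≈ 0.31.

C = 0.31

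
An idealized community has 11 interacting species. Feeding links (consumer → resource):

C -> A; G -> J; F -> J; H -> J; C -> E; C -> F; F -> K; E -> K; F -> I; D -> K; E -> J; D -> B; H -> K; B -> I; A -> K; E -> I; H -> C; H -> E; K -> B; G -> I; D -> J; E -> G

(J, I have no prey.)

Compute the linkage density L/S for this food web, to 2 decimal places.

There are L = 22 links among S = 11 species.
L/S = 22/11 = 2.0000 ≈ 2.00.

L/S = 2.00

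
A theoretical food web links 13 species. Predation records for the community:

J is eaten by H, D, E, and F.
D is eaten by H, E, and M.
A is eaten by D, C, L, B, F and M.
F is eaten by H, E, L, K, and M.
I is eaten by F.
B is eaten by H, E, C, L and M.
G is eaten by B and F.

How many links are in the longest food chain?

One longest chain: J → F → H.
It has 3 species and 2 links.

2 links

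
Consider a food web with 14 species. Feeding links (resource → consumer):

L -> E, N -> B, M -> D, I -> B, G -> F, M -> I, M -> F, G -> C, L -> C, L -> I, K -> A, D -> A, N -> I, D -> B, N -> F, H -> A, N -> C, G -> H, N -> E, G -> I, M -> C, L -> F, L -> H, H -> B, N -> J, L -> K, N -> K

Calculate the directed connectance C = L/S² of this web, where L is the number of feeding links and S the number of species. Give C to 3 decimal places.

C = 0.138

The web has S = 14 species and L = 27 feeding links.
C = L / S² = 27 / 196 = 0.1378 ≈ 0.138.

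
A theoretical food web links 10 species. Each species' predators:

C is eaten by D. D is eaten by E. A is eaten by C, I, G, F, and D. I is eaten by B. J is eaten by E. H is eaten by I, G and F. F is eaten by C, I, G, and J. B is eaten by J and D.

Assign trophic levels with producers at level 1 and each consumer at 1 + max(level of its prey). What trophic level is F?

Trophic level 2

H is a producer → level 1.
F eats H (level 1); other prey at levels: A 1 → level 2.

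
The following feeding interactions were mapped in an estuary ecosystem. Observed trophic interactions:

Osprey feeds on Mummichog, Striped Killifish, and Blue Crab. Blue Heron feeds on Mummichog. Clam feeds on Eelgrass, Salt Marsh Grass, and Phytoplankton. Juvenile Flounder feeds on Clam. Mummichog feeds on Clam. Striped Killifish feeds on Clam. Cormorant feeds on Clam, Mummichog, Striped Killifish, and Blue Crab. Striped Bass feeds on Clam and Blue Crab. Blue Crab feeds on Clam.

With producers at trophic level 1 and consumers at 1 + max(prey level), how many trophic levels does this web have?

Producers (level 1): Salt Marsh Grass, Eelgrass, Phytoplankton.
Salt Marsh Grass → Clam → Mummichog → Blue Heron gives Blue Heron level 4.
No species has a prey at level 4, so no species reaches level 5.

4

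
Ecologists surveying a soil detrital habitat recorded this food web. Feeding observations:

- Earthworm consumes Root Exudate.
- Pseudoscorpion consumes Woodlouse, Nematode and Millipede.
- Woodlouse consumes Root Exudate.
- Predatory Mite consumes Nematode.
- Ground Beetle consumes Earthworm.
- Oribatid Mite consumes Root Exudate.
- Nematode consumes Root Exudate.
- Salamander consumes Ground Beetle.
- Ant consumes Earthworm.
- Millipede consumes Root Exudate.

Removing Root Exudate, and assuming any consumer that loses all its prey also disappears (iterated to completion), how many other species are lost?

10

Remove Root Exudate.
Round 1: Nematode (all prey gone), Oribatid Mite (all prey gone), Earthworm (all prey gone), Woodlouse (all prey gone), Millipede (all prey gone) → extinct.
Round 2: Predatory Mite (all prey gone), Ground Beetle (all prey gone), Pseudoscorpion (all prey gone), Ant (all prey gone) → extinct.
Round 3: Salamander (all prey gone) → extinct.
No further losses. Total secondary extinctions: 10.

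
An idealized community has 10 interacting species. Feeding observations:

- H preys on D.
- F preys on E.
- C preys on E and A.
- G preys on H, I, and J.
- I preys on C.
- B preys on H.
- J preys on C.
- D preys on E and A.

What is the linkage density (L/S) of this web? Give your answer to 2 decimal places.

L/S = 1.20

There are L = 12 links among S = 10 species.
L/S = 12/10 = 1.2000 ≈ 1.20.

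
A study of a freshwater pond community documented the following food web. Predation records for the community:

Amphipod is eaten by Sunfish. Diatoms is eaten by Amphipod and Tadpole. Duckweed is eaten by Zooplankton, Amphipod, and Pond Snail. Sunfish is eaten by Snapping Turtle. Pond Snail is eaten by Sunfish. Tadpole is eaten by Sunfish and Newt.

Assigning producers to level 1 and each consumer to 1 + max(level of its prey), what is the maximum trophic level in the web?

Producers (level 1): Diatoms, Duckweed.
Diatoms → Amphipod → Sunfish → Snapping Turtle gives Snapping Turtle level 4.
No species has a prey at level 4, so no species reaches level 5.

4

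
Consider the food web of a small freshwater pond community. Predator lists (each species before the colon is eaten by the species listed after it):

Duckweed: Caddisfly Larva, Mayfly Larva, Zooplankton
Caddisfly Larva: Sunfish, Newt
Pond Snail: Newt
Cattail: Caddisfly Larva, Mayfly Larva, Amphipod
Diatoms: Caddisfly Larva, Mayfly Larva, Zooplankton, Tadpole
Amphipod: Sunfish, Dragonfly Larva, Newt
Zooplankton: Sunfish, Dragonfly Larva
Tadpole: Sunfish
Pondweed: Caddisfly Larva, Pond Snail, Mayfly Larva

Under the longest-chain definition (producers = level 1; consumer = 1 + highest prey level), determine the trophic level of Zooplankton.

Trophic level 2

Duckweed is a producer → level 1.
Zooplankton eats Duckweed (level 1); other prey at levels: Diatoms 1 → level 2.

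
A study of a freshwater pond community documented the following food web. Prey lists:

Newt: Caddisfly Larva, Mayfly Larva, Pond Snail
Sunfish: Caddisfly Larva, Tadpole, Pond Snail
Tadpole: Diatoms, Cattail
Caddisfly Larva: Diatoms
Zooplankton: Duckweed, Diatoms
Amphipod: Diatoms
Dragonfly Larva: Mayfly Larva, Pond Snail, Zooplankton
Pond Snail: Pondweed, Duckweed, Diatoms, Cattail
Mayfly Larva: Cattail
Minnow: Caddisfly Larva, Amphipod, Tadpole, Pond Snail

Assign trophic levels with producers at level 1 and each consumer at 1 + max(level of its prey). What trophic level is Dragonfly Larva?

Pondweed is a producer → level 1.
Pond Snail eats Pondweed (level 1); other prey at levels: Duckweed 1, Diatoms 1, Cattail 1 → level 2.
Dragonfly Larva eats Pond Snail (level 2); other prey at levels: Mayfly Larva 2, Zooplankton 2 → level 3.

Trophic level 3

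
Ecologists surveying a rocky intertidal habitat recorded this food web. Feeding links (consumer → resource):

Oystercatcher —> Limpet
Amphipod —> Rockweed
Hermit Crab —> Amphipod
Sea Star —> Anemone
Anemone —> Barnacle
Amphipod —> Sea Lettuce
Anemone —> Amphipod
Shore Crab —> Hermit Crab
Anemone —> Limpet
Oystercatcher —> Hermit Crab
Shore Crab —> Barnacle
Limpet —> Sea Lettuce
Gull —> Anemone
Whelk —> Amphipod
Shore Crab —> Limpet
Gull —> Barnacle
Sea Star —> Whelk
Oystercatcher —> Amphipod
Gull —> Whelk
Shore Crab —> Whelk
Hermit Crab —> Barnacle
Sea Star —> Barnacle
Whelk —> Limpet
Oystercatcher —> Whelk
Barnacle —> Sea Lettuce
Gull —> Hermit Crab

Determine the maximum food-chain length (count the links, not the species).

3 links

One longest chain: Sea Lettuce → Amphipod → Whelk → Shore Crab.
It has 4 species and 3 links.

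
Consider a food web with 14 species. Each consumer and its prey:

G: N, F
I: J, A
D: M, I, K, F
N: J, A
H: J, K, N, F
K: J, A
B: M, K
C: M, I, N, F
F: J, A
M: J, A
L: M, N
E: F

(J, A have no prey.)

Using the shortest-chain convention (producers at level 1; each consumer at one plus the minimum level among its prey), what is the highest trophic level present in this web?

3

Producers (level 1): J, A.
Following each consumer down to its lowest-level prey: J → F → E (levels 1 through 3).
All prey of E (F 2) are at level 2 or above, so E is at level 1 + 2 = 3.
Every consumer has at least one prey at level 2 or below, so none exceeds level 3.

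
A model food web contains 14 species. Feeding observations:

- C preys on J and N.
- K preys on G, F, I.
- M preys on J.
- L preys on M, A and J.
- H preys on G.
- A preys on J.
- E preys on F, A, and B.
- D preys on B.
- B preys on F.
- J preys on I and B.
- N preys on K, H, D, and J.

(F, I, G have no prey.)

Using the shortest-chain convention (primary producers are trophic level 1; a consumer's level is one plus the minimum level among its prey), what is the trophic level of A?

Trophic level 3

I is a producer → level 1.
J eats I → level 2.
A eats J → level 3.
No prey of A is below level 2, so 3 is the minimum.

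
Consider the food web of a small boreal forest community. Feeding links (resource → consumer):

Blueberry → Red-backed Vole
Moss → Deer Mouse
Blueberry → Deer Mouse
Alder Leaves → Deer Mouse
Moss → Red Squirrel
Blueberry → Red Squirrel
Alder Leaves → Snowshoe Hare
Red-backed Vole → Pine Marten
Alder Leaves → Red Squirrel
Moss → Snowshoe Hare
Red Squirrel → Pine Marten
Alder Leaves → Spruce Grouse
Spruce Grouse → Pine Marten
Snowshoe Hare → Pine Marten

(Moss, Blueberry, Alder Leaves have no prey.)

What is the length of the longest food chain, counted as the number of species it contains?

3 species

One longest chain: Alder Leaves → Spruce Grouse → Pine Marten.
It has 3 species and 2 links.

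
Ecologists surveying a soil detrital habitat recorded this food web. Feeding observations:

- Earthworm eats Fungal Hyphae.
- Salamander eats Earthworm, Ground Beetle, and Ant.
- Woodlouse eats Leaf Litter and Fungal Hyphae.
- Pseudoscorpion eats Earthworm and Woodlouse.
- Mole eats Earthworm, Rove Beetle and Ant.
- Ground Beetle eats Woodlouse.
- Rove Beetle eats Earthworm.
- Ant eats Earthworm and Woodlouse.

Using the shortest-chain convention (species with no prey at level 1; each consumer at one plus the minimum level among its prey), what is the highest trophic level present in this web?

3

Basal resources (level 1): Leaf Litter, Fungal Hyphae.
Following each consumer down to its lowest-level prey: Leaf Litter → Woodlouse → Ant (levels 1 through 3).
All prey of Ant (Woodlouse 2, Earthworm 2) are at level 2 or above, so Ant is at level 1 + 2 = 3.
Every consumer has at least one prey at level 2 or below, so none exceeds level 3.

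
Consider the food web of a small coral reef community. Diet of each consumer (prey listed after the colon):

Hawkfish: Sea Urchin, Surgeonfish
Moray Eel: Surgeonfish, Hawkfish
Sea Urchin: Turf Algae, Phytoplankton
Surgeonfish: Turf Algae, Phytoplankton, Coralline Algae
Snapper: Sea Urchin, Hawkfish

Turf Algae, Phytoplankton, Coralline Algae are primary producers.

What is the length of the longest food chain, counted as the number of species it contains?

One longest chain: Turf Algae → Sea Urchin → Hawkfish → Snapper.
It has 4 species and 3 links.

4 species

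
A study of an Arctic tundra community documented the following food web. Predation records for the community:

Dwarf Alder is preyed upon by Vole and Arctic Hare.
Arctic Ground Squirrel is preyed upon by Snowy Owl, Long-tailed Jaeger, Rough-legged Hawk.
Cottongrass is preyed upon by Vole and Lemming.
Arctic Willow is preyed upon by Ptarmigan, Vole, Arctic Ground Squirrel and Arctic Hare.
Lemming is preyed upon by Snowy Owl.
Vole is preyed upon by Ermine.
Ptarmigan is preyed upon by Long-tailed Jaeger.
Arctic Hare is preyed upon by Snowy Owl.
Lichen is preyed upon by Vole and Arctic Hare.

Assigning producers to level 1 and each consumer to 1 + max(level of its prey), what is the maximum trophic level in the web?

Producers (level 1): Arctic Willow, Cottongrass, Lichen, Dwarf Alder.
Arctic Willow → Ptarmigan → Long-tailed Jaeger gives Long-tailed Jaeger level 3.
No species has a prey at level 3, so no species reaches level 4.

3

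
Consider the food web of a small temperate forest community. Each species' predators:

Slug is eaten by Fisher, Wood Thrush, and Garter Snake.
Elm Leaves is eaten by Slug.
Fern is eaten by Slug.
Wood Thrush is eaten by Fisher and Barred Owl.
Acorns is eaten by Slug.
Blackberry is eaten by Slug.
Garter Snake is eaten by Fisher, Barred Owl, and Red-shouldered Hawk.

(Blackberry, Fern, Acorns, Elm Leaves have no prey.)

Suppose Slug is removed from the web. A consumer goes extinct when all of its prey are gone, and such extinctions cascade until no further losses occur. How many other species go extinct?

Remove Slug.
Round 1: Garter Snake (all prey gone), Wood Thrush (all prey gone) → extinct.
Round 2: Fisher (all prey gone), Red-shouldered Hawk (all prey gone), Barred Owl (all prey gone) → extinct.
No further losses. Total secondary extinctions: 5.

5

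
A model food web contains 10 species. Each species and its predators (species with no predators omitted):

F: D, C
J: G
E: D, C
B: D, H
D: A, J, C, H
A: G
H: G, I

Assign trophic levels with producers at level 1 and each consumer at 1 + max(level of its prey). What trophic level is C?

B is a producer → level 1.
D eats B (level 1); other prey at levels: F 1, E 1 → level 2.
C eats D (level 2); other prey at levels: F 1, E 1 → level 3.

Trophic level 3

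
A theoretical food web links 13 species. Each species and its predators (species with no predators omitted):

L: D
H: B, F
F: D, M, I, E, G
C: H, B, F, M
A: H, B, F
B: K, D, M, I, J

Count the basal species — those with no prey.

3

Basal species (no prey listed): A, C, L.
Count: 3.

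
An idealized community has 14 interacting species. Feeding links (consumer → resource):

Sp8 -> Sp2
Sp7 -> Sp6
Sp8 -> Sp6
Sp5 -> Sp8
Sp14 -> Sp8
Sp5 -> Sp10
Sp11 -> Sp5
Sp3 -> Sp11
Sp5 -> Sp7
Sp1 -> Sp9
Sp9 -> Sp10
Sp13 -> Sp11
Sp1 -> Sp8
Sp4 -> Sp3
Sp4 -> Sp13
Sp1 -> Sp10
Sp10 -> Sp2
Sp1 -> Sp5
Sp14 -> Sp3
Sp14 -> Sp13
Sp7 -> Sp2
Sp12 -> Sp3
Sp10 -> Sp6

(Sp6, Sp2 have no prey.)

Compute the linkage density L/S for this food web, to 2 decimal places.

There are L = 23 links among S = 14 species.
L/S = 23/14 = 1.6429 ≈ 1.64.

L/S = 1.64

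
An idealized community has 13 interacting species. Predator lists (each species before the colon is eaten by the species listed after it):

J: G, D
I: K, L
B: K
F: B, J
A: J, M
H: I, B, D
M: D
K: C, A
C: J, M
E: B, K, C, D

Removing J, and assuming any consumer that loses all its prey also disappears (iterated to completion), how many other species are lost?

1

Remove J.
Round 1: G (all prey gone) → extinct.
No further losses. Total secondary extinctions: 1.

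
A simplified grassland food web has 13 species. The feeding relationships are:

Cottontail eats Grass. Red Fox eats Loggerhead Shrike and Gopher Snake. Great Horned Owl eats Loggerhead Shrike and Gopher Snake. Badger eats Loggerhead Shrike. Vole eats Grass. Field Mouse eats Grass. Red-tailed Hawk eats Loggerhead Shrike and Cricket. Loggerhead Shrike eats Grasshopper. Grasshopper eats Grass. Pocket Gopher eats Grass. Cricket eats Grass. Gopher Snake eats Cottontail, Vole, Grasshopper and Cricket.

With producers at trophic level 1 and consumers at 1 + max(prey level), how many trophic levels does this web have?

4

Producers (level 1): Grass.
Grass → Grasshopper → Loggerhead Shrike → Great Horned Owl gives Great Horned Owl level 4.
No species has a prey at level 4, so no species reaches level 5.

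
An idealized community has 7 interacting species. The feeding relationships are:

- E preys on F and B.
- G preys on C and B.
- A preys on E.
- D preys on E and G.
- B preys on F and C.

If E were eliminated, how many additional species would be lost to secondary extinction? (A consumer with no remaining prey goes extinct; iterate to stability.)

Remove E.
Round 1: A (all prey gone) → extinct.
No further losses. Total secondary extinctions: 1.

1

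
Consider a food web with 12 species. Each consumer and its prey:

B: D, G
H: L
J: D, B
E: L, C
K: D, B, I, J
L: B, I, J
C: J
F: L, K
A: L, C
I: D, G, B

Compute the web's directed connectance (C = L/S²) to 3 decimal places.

C = 0.153

The web has S = 12 species and L = 22 feeding links.
C = L / S² = 22 / 144 = 0.1528 ≈ 0.153.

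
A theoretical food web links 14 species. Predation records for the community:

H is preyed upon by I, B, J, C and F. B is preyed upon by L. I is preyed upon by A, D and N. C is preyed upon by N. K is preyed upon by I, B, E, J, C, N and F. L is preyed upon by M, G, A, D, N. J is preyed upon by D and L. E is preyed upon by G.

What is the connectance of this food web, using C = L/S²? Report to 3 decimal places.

C = 0.128

The web has S = 14 species and L = 25 feeding links.
C = L / S² = 25 / 196 = 0.1276 ≈ 0.128.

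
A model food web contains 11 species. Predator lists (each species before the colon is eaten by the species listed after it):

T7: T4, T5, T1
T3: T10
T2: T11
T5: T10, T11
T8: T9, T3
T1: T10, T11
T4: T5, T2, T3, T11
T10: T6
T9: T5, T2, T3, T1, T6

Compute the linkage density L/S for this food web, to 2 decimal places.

There are L = 21 links among S = 11 species.
L/S = 21/11 = 1.9091 ≈ 1.91.

L/S = 1.91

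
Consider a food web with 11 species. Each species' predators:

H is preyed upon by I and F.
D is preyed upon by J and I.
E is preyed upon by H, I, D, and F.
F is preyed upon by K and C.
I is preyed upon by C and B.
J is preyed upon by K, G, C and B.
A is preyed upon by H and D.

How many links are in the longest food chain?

3 links

One longest chain: E → H → F → K.
It has 4 species and 3 links.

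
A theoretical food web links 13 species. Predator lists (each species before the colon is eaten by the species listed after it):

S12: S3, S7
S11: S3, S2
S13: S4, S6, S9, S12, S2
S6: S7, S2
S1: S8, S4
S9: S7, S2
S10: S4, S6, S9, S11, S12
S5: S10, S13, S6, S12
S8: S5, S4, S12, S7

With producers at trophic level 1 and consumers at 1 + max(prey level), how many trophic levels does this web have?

6

Producers (level 1): S1.
S1 → S8 → S5 → S10 → S12 → S7 gives S7 level 6.
No species has a prey at level 6, so no species reaches level 7.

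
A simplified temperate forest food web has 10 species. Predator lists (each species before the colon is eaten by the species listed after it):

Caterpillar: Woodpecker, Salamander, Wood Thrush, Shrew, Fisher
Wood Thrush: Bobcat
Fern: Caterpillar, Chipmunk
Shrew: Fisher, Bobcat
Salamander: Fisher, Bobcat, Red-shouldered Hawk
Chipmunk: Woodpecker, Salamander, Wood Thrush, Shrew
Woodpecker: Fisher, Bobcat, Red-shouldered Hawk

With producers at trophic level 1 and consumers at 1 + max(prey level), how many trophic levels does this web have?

4

Producers (level 1): Fern.
Fern → Caterpillar → Woodpecker → Bobcat gives Bobcat level 4.
No species has a prey at level 4, so no species reaches level 5.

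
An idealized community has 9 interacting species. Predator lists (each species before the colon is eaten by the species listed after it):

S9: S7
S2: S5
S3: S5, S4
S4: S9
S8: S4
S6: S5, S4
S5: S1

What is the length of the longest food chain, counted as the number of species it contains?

4 species

One longest chain: S6 → S4 → S9 → S7.
It has 4 species and 3 links.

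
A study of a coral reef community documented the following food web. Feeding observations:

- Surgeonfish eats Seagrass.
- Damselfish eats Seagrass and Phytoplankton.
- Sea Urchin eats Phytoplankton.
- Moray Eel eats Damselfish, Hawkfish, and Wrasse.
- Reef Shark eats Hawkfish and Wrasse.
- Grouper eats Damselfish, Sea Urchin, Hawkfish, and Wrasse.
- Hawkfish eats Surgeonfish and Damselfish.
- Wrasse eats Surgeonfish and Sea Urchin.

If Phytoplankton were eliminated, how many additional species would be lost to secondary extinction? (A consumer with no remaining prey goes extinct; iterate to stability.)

1

Remove Phytoplankton.
Round 1: Sea Urchin (all prey gone) → extinct.
No further losses. Total secondary extinctions: 1.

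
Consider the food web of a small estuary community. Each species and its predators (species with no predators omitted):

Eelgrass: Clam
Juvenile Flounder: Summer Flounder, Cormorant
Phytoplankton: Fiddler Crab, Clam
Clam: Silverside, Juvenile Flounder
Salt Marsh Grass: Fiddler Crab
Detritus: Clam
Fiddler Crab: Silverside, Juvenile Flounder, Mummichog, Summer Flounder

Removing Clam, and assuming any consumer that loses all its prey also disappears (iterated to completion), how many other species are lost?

0

Remove Clam.
Every predator of it retains at least one other prey: Silverside still has Fiddler Crab; Juvenile Flounder still has Fiddler Crab.
No consumer loses all prey, so no secondary extinctions occur.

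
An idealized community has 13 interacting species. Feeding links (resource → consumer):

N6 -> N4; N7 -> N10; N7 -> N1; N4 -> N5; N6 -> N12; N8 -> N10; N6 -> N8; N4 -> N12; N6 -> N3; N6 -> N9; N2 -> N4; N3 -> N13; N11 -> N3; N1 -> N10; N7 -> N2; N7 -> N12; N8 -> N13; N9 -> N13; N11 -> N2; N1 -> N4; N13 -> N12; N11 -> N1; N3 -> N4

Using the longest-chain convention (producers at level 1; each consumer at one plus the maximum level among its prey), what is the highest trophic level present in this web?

4

Producers (level 1): N7, N11, N6.
N7 → N2 → N4 → N12 gives N12 level 4.
No species has a prey at level 4, so no species reaches level 5.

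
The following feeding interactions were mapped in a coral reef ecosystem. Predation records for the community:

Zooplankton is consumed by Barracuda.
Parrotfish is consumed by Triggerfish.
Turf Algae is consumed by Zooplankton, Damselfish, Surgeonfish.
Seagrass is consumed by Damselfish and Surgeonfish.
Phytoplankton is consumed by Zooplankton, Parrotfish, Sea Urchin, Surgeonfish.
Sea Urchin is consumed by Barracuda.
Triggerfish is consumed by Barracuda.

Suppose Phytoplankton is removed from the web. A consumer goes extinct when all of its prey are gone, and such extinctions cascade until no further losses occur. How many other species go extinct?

3

Remove Phytoplankton.
Round 1: Sea Urchin (all prey gone), Parrotfish (all prey gone) → extinct.
Round 2: Triggerfish (all prey gone) → extinct.
No further losses. Total secondary extinctions: 3.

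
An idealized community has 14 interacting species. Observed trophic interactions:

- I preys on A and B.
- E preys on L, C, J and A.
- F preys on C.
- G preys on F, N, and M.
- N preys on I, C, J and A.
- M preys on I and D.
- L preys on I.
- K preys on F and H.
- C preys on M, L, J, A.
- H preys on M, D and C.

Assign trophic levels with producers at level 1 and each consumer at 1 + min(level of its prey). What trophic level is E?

Trophic level 2

A is a producer → level 1.
E eats A → level 2.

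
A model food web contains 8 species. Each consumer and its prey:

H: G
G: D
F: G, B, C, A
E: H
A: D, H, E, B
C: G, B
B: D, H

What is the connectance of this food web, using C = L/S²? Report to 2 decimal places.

The web has S = 8 species and L = 15 feeding links.
C = L / S² = 15 / 64 = 0.2344 ≈ 0.23.

C = 0.23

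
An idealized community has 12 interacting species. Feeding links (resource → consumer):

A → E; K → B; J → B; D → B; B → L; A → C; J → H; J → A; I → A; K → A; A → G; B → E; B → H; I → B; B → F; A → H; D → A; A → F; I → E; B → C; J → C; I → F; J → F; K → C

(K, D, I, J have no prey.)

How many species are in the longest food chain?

3 species

One longest chain: K → B → E.
It has 3 species and 2 links.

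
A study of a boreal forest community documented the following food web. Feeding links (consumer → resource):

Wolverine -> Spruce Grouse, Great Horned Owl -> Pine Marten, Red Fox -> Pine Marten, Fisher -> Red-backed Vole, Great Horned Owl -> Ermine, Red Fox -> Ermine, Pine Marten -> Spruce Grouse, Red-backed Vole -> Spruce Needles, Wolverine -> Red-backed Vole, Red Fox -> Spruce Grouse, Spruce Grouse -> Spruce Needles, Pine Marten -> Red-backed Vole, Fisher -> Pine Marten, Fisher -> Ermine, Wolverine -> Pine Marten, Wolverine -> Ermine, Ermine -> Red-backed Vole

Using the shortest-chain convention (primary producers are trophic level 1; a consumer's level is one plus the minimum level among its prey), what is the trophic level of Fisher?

Trophic level 3

Spruce Needles is a producer → level 1.
Red-backed Vole eats Spruce Needles → level 2.
Fisher eats Red-backed Vole → level 3.
No prey of Fisher is below level 2, so 3 is the minimum.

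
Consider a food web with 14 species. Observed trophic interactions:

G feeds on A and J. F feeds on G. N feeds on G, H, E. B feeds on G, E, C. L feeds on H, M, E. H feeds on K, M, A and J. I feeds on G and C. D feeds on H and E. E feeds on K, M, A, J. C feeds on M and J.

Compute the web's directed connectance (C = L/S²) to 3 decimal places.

C = 0.133

The web has S = 14 species and L = 26 feeding links.
C = L / S² = 26 / 196 = 0.1327 ≈ 0.133.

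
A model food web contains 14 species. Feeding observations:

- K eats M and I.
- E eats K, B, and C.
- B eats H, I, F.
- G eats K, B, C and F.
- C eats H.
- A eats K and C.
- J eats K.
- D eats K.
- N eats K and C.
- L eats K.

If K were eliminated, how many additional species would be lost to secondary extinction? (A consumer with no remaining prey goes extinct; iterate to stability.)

Remove K.
Round 1: L (all prey gone), J (all prey gone), D (all prey gone) → extinct.
No further losses. Total secondary extinctions: 3.

3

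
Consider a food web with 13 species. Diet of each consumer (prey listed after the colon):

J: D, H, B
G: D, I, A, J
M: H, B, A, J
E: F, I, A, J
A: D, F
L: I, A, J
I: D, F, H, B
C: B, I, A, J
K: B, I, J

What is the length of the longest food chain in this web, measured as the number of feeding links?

2 links

One longest chain: D → A → M.
It has 3 species and 2 links.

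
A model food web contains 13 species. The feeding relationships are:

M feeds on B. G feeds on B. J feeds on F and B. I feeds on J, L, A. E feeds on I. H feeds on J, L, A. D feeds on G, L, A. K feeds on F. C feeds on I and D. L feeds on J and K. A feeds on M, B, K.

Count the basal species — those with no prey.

Basal species (no prey listed): F, B.
Count: 2.

2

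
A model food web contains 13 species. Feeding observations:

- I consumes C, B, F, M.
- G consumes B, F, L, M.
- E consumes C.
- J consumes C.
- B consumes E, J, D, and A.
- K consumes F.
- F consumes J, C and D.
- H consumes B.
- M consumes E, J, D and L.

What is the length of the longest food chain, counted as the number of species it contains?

4 species

One longest chain: C → J → F → I.
It has 4 species and 3 links.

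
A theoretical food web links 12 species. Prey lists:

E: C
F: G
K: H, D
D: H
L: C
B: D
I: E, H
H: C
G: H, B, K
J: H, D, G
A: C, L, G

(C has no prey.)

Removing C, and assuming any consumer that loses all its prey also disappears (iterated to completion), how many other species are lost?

11

Remove C.
Round 1: E (all prey gone), L (all prey gone), H (all prey gone) → extinct.
Round 2: I (all prey gone), D (all prey gone) → extinct.
Round 3: B (all prey gone), K (all prey gone) → extinct.
Round 4: G (all prey gone) → extinct.
Round 5: J (all prey gone), F (all prey gone), A (all prey gone) → extinct.
No further losses. Total secondary extinctions: 11.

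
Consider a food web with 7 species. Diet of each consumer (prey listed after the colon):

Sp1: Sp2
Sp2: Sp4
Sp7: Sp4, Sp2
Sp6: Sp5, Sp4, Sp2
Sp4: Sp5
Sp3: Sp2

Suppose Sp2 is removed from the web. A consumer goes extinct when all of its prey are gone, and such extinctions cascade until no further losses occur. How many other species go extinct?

Remove Sp2.
Round 1: Sp1 (all prey gone), Sp3 (all prey gone) → extinct.
No further losses. Total secondary extinctions: 2.

2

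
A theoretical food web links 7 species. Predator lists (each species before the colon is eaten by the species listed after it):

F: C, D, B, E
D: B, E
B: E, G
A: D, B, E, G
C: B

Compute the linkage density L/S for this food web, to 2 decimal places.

There are L = 13 links among S = 7 species.
L/S = 13/7 = 1.8571 ≈ 1.86.

L/S = 1.86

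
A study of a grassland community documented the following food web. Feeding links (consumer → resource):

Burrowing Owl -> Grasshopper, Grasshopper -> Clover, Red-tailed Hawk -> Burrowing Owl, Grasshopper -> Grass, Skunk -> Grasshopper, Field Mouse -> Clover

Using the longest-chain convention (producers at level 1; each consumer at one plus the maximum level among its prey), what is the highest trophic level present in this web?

4

Producers (level 1): Grass, Clover.
Grass → Grasshopper → Burrowing Owl → Red-tailed Hawk gives Red-tailed Hawk level 4.
No species has a prey at level 4, so no species reaches level 5.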